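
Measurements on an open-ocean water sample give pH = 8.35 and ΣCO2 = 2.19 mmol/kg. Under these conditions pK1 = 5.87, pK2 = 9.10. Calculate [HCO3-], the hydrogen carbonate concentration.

[HCO3⁻] = 1.85 mmol/kg

α₁ = 1 / (1 + [H⁺]/K1 + K2/[H⁺]) = 1 / (1 + 10^-2.48 + 10^-0.75)
   = 1 / (1 + 0.0033113 + 0.17783) = 1/1.1811 = 0.8466
[HCO3⁻] = α₁ × DIC = 0.8466 × 2.19 = 1.85 mmol/kg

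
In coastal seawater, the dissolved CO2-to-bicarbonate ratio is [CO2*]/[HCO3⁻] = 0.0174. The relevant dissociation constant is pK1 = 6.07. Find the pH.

From K1 = [H⁺][HCO3⁻]/[CO2*]:  pH = pK1 − log₁₀([CO2*]/[HCO3⁻])
log₁₀(0.0174) = -1.759
pH = 6.07 − (-1.759) = 7.83

pH = 7.83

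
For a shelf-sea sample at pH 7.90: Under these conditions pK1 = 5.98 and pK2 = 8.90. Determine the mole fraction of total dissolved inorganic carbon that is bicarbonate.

α₁ = 1 / (1 + [H⁺]/K1 + K2/[H⁺]) = 1 / (1 + 10^-1.92 + 10^-1.00)
   = 1 / (1 + 0.012023 + 0.10000) = 1/1.1120 = 0.8993

α₁ = 0.899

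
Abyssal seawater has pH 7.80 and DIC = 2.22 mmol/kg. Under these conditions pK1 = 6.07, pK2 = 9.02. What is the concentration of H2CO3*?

α₀ = 1 / (1 + K1/[H⁺] + K1K2/[H⁺]²) = 1 / (1 + 10^+1.73 + 10^+0.51)
   = 1 / (1 + 53.703 + 3.2359) = 1/57.939 = 0.01726
[CO2*] = α₀ × DIC = 0.01726 × 2.22 = 0.0383 mmol/kg

[CO2*] = 0.0383 mmol/kg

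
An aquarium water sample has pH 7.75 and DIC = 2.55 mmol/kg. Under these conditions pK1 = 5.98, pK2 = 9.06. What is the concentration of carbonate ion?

[CO3²⁻] = 0.117 mmol/kg

α₂ = 1 / (1 + [H⁺]/K2 + [H⁺]²/(K1K2)) = 1 / (1 + 10^+1.31 + 10^-0.46)
   = 1 / (1 + 20.417 + 0.34674) = 1/21.764 = 0.04595
[CO3²⁻] = α₂ × DIC = 0.04595 × 2.55 = 0.117 mmol/kg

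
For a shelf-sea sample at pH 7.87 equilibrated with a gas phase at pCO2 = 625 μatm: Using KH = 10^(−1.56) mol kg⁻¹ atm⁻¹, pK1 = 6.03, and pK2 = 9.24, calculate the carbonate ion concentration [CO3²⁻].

[CO2*] = KH · pCO2 = 10^(−1.56) × 625×10^-6 = 1.721×10^-5 mol/kg
α₀ = 1/(1 + K1/[H⁺] + K1K2/[H⁺]²) = 1/(1 + 10^+1.84 + 10^+0.47) = 0.01367
DIC = [CO2*]/α₀ = 1.721×10^-5 / 0.01367 = 1.259 mmol/kg
[CO3²⁻] = α₂·DIC; α₂ = 0.04035, so [CO3²⁻] = 0.04035 × 1.259 = 0.0508 mmol/kg

[CO3²⁻] = 0.0508 mmol/kg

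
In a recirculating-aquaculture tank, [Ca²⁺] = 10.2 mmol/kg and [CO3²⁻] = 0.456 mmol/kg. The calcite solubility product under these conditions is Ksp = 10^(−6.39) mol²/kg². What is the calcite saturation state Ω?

Ksp = 10^(−6.39) = 4.074×10^-7
Ω = [Ca²⁺][CO3²⁻]/Ksp = (10.2×10^-3)(0.456×10^-3) / 4.074×10^-7 = 11.4

Ω = 11.4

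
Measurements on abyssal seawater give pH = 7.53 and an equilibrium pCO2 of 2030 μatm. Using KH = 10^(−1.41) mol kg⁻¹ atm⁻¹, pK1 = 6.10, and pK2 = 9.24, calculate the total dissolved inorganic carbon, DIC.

DIC = 2.25 mmol/kg

[CO2*] = KH · pCO2 = 10^(−1.41) × 2030×10^-6 = 7.898×10^-5 mol/kg
α₀ = 1/(1 + K1/[H⁺] + K1K2/[H⁺]²) = 1/(1 + 10^+1.43 + 10^-0.28) = 0.03516
DIC = [CO2*]/α₀ = 7.898×10^-5 / 0.03516 = 2.25 mmol/kg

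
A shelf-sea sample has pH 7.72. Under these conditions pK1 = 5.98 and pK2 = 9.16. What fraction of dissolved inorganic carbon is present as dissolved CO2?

α₀ = 1 / (1 + K1/[H⁺] + K1K2/[H⁺]²) = 1 / (1 + 10^+1.74 + 10^+0.30)
   = 1 / (1 + 54.954 + 1.9953) = 1/57.949 = 0.01726

α₀ = 0.0173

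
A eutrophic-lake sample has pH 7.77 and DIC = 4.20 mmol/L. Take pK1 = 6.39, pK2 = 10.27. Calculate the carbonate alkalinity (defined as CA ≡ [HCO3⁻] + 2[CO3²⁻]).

CA = [HCO3⁻] + 2[CO3²⁻] = (α₁ + 2α₂)·DIC
At pH 7.77: [H⁺]/K1 = 10^-1.38 = 0.041687, K2/[H⁺] = 10^-2.50 = 0.0031623
α₁ = 1/(1 + 0.041687 + 0.0031623) = 1/1.0448 = 0.9571; α₂ = α₁·K2/[H⁺] = 0.003027
α₁ + 2α₂ = 0.9631
CA = 0.9631 × 4.20 = 4.05 mmol/L

CA = 4.05 mmol/L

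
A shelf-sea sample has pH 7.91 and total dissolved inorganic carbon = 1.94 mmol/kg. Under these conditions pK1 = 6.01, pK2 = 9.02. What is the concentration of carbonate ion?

[CO3²⁻] = 0.138 mmol/kg

α₂ = 1 / (1 + [H⁺]/K2 + [H⁺]²/(K1K2)) = 1 / (1 + 10^+1.11 + 10^-0.79)
   = 1 / (1 + 12.882 + 0.16218) = 1/14.045 = 0.07120
[CO3²⁻] = α₂ × DIC = 0.07120 × 1.94 = 0.138 mmol/kg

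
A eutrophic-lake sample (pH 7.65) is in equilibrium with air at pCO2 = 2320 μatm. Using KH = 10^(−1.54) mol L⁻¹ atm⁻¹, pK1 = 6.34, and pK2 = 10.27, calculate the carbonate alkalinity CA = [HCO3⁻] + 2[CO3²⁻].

CA = 1.37 mmol/L

[CO2*] = KH · pCO2 = 10^(−1.54) × 2320×10^-6 = 6.691×10^-5 mol/L
α₀ = 1/(1 + K1/[H⁺] + K1K2/[H⁺]²) = 1/(1 + 10^+1.31 + 10^-1.31) = 0.04658
DIC = [CO2*]/α₀ = 6.691×10^-5 / 0.04658 = 1.436 mmol/L
CA = (α₁ + 2α₂)·DIC = (0.9511 + 2×0.002282) × 1.436 = 1.37 mmol/L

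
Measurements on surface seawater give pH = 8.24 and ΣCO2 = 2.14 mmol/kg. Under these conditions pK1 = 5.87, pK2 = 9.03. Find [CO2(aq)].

α₀ = 1 / (1 + K1/[H⁺] + K1K2/[H⁺]²) = 1 / (1 + 10^+2.37 + 10^+1.58)
   = 1 / (1 + 234.42 + 38.019) = 1/273.44 = 0.003657
[CO2*] = α₀ × DIC = 0.003657 × 2.14 = 0.00783 mmol/kg = 7.83 μmol/kg

[CO2*] = 7.83 μmol/kg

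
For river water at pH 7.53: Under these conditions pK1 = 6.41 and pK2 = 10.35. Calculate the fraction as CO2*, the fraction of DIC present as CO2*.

α₀ = 0.0704

α₀ = 1 / (1 + K1/[H⁺] + K1K2/[H⁺]²) = 1 / (1 + 10^+1.12 + 10^-1.70)
   = 1 / (1 + 13.183 + 0.019953) = 1/14.203 = 0.07041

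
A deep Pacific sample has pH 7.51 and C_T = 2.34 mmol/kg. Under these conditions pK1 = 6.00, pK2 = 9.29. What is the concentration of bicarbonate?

α₁ = 1 / (1 + [H⁺]/K1 + K2/[H⁺]) = 1 / (1 + 10^-1.51 + 10^-1.78)
   = 1 / (1 + 0.030903 + 0.016596) = 1/1.0475 = 0.9547
[HCO3⁻] = α₁ × DIC = 0.9547 × 2.34 = 2.23 mmol/kg

[HCO3⁻] = 2.23 mmol/kg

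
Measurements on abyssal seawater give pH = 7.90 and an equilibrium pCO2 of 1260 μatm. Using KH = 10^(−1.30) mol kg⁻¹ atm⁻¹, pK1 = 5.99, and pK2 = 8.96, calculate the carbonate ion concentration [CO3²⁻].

[CO3²⁻] = 0.447 mmol/kg

[CO2*] = KH · pCO2 = 10^(−1.30) × 1260×10^-6 = 6.315×10^-5 mol/kg
α₀ = 1/(1 + K1/[H⁺] + K1K2/[H⁺]²) = 1/(1 + 10^+1.91 + 10^+0.85) = 0.01119
DIC = [CO2*]/α₀ = 6.315×10^-5 / 0.01119 = 5.643 mmol/kg
[CO3²⁻] = α₂·DIC; α₂ = 0.07922, so [CO3²⁻] = 0.07922 × 5.643 = 0.447 mmol/kg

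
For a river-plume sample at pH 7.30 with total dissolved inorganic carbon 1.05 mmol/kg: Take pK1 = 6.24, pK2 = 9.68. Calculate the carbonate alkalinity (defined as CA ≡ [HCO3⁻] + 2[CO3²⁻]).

CA = [HCO3⁻] + 2[CO3²⁻] = (α₁ + 2α₂)·DIC
At pH 7.30: [H⁺]/K1 = 10^-1.06 = 0.087096, K2/[H⁺] = 10^-2.38 = 0.0041687
α₁ = 1/(1 + 0.087096 + 0.0041687) = 1/1.0913 = 0.9164; α₂ = α₁·K2/[H⁺] = 0.003820
α₁ + 2α₂ = 0.9240
CA = 0.9240 × 1.05 = 0.970 mmol/kg

CA = 0.970 mmol/kg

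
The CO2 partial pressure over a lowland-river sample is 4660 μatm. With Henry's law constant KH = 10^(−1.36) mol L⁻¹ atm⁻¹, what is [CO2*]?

KH = 10^(−1.36) = 4.365×10^-2 mol L⁻¹ atm⁻¹
[CO2*] = KH · pCO2 = 4.365×10^-2 × 4660×10^-6 atm = 2.03×10^-4 mol/L

[CO2*] = 203 μmol/L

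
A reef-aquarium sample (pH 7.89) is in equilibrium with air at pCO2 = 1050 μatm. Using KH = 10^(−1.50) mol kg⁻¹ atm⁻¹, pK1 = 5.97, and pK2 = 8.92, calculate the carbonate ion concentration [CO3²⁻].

[CO3²⁻] = 0.258 mmol/kg

[CO2*] = KH · pCO2 = 10^(−1.50) × 1050×10^-6 = 3.320×10^-5 mol/kg
α₀ = 1/(1 + K1/[H⁺] + K1K2/[H⁺]²) = 1/(1 + 10^+1.92 + 10^+0.89) = 0.01088
DIC = [CO2*]/α₀ = 3.320×10^-5 / 0.01088 = 3.053 mmol/kg
[CO3²⁻] = α₂·DIC; α₂ = 0.08443, so [CO3²⁻] = 0.08443 × 3.053 = 0.258 mmol/kg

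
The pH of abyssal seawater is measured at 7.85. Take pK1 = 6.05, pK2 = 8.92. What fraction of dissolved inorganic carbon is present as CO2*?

α₀ = 1 / (1 + K1/[H⁺] + K1K2/[H⁺]²) = 1 / (1 + 10^+1.80 + 10^+0.73)
   = 1 / (1 + 63.096 + 5.3703) = 1/69.466 = 0.01440

α₀ = 0.0144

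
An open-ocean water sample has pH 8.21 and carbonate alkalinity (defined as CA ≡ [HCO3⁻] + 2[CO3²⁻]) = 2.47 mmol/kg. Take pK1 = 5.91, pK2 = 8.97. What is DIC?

DIC = 2.16 mmol/kg

CA = [HCO3⁻] + 2[CO3²⁻] = (α₁ + 2α₂)·DIC
At pH 8.21: [H⁺]/K1 = 10^-2.30 = 0.0050119, K2/[H⁺] = 10^-0.76 = 0.17378
α₁ = 1/(1 + 0.0050119 + 0.17378) = 1/1.1788 = 0.8483; α₂ = α₁·K2/[H⁺] = 0.1474
α₁ + 2α₂ = 1.1432
DIC = CA / (α₁ + 2α₂) = 2.47 / 1.1432 = 2.16 mmol/kg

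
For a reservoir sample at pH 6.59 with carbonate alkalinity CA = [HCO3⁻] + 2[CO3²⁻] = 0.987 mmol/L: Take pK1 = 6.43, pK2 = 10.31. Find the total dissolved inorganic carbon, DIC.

DIC = 1.67 mmol/L

CA = [HCO3⁻] + 2[CO3²⁻] = (α₁ + 2α₂)·DIC
At pH 6.59: [H⁺]/K1 = 10^-0.16 = 0.69183, K2/[H⁺] = 10^-3.72 = 0.00019055
α₁ = 1/(1 + 0.69183 + 0.00019055) = 1/1.6920 = 0.5910; α₂ = α₁·K2/[H⁺] = 0.0001126
α₁ + 2α₂ = 0.5912
DIC = CA / (α₁ + 2α₂) = 0.987 / 0.5912 = 1.67 mmol/L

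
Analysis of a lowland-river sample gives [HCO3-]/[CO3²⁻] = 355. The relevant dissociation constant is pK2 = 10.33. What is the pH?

From K2 = [H⁺][CO3²⁻]/[HCO3-]:  pH = pK2 − log₁₀([HCO3-]/[CO3²⁻])
log₁₀(355) = +2.550
pH = 10.33 − (+2.550) = 7.78

pH = 7.78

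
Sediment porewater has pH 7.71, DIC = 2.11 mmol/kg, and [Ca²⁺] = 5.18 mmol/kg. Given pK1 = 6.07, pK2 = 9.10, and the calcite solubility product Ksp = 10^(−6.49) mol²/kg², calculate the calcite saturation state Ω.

Ω = 1.29

α₂ = 1 / (1 + [H⁺]/K2 + [H⁺]²/(K1K2)) = 1 / (1 + 10^+1.39 + 10^-0.25)
   = 1 / (1 + 24.547 + 0.56234) = 1/26.109 = 0.03830
[CO3²⁻] = α₂ × DIC = 0.03830 × 2.11 = 0.08081 mmol/kg
Ksp = 10^(−6.49) = 3.236×10^-7
Ω = [Ca²⁺][CO3²⁻]/Ksp = (5.18×10^-3)(8.081×10^-5) / 3.236×10^-7 = 1.29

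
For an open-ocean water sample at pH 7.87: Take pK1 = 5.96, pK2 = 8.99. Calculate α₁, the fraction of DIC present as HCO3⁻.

α₁ = 0.919

α₁ = 1 / (1 + [H⁺]/K1 + K2/[H⁺]) = 1 / (1 + 10^-1.91 + 10^-1.12)
   = 1 / (1 + 0.012303 + 0.075858) = 1/1.0882 = 0.9190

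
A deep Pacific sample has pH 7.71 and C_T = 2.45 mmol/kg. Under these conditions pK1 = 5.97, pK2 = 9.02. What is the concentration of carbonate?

α₂ = 1 / (1 + [H⁺]/K2 + [H⁺]²/(K1K2)) = 1 / (1 + 10^+1.31 + 10^-0.43)
   = 1 / (1 + 20.417 + 0.37154) = 1/21.789 = 0.04589
[CO3²⁻] = α₂ × DIC = 0.04589 × 2.45 = 0.112 mmol/kg

[CO3²⁻] = 0.112 mmol/kg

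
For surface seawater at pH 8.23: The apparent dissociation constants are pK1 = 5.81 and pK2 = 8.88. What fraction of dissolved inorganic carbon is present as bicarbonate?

α₁ = 1 / (1 + [H⁺]/K1 + K2/[H⁺]) = 1 / (1 + 10^-2.42 + 10^-0.65)
   = 1 / (1 + 0.0038019 + 0.22387) = 1/1.2277 = 0.8145

α₁ = 0.815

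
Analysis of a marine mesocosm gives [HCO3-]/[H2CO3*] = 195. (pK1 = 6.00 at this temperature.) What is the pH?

From K1 = [H⁺][HCO3-]/[H2CO3*]:  pH = pK1 + log₁₀([HCO3-]/[H2CO3*])
log₁₀(195) = +2.290
pH = 6.00 + (+2.290) = 8.29

pH = 8.29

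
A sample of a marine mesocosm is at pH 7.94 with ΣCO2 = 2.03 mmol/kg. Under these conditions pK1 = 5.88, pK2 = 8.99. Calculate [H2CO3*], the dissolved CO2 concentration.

[CO2*] = 16.1 μmol/kg

α₀ = 1 / (1 + K1/[H⁺] + K1K2/[H⁺]²) = 1 / (1 + 10^+2.06 + 10^+1.01)
   = 1 / (1 + 114.82 + 10.233) = 1/126.05 = 0.007933
[CO2*] = α₀ × DIC = 0.007933 × 2.03 = 0.0161 mmol/kg = 16.1 μmol/kg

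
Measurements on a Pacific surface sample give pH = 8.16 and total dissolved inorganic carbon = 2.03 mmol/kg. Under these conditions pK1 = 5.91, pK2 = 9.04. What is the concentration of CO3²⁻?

α₂ = 1 / (1 + [H⁺]/K2 + [H⁺]²/(K1K2)) = 1 / (1 + 10^+0.88 + 10^-1.37)
   = 1 / (1 + 7.5858 + 0.042658) = 1/8.6284 = 0.1159
[CO3²⁻] = α₂ × DIC = 0.1159 × 2.03 = 0.235 mmol/kg

[CO3²⁻] = 0.235 mmol/kg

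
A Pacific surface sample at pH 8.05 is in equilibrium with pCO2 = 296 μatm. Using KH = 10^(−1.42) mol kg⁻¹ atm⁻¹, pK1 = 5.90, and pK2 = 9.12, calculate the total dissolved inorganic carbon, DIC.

[CO2*] = KH · pCO2 = 10^(−1.42) × 296×10^-6 = 1.125×10^-5 mol/kg
α₀ = 1/(1 + K1/[H⁺] + K1K2/[H⁺]²) = 1/(1 + 10^+2.15 + 10^+1.08) = 0.006482
DIC = [CO2*]/α₀ = 1.125×10^-5 / 0.006482 = 1.74 mmol/kg

DIC = 1.74 mmol/kg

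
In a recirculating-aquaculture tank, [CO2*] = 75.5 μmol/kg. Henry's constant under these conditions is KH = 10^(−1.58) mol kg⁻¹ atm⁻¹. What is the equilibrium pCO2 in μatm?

pCO2 = 2870 μatm

KH = 10^(−1.58) = 2.630×10^-2 mol kg⁻¹ atm⁻¹
pCO2 = [CO2*]/KH = 75.5×10^-6 / 2.630×10^-2 = 2.87×10^-3 atm = 2870 μatm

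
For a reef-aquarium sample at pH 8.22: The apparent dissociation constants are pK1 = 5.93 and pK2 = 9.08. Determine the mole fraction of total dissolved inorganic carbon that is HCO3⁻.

α₁ = 1 / (1 + [H⁺]/K1 + K2/[H⁺]) = 1 / (1 + 10^-2.29 + 10^-0.86)
   = 1 / (1 + 0.0051286 + 0.13804) = 1/1.1432 = 0.8748

α₁ = 0.875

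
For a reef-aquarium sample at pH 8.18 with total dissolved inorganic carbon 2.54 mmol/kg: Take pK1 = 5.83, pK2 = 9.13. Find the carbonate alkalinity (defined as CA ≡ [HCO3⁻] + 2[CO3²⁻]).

CA = 2.79 mmol/kg

CA = [HCO3⁻] + 2[CO3²⁻] = (α₁ + 2α₂)·DIC
At pH 8.18: [H⁺]/K1 = 10^-2.35 = 0.0044668, K2/[H⁺] = 10^-0.95 = 0.11220
α₁ = 1/(1 + 0.0044668 + 0.11220) = 1/1.1167 = 0.8955; α₂ = α₁·K2/[H⁺] = 0.1005
α₁ + 2α₂ = 1.0965
CA = 1.0965 × 2.54 = 2.79 mmol/kg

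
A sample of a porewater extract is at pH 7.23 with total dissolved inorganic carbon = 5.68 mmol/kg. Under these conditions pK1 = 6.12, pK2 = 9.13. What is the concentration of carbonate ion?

α₂ = 1 / (1 + [H⁺]/K2 + [H⁺]²/(K1K2)) = 1 / (1 + 10^+1.90 + 10^+0.79)
   = 1 / (1 + 79.433 + 6.1660) = 1/86.599 = 0.01155
[CO3²⁻] = α₂ × DIC = 0.01155 × 5.68 = 0.0656 mmol/kg

[CO3²⁻] = 0.0656 mmol/kg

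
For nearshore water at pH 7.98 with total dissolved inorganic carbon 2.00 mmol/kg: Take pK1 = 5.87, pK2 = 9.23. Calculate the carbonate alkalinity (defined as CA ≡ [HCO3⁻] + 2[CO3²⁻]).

CA = 2.09 mmol/kg

CA = [HCO3⁻] + 2[CO3²⁻] = (α₁ + 2α₂)·DIC
At pH 7.98: [H⁺]/K1 = 10^-2.11 = 0.0077625, K2/[H⁺] = 10^-1.25 = 0.056234
α₁ = 1/(1 + 0.0077625 + 0.056234) = 1/1.0640 = 0.9399; α₂ = α₁·K2/[H⁺] = 0.05285
α₁ + 2α₂ = 1.0456
CA = 1.0456 × 2.00 = 2.09 mmol/kg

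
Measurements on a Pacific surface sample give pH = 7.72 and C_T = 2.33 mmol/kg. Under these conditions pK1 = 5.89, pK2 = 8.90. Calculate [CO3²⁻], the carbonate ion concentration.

α₂ = 1 / (1 + [H⁺]/K2 + [H⁺]²/(K1K2)) = 1 / (1 + 10^+1.18 + 10^-0.65)
   = 1 / (1 + 15.136 + 0.22387) = 1/16.359 = 0.06113
[CO3²⁻] = α₂ × DIC = 0.06113 × 2.33 = 0.142 mmol/kg

[CO3²⁻] = 0.142 mmol/kg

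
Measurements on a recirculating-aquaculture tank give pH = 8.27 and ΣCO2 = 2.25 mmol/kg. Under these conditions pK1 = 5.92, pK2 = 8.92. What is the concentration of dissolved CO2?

α₀ = 1 / (1 + K1/[H⁺] + K1K2/[H⁺]²) = 1 / (1 + 10^+2.35 + 10^+1.70)
   = 1 / (1 + 223.87 + 50.119) = 1/274.99 = 0.003636
[CO2*] = α₀ × DIC = 0.003636 × 2.25 = 0.00818 mmol/kg = 8.18 μmol/kg

[CO2*] = 8.18 μmol/kg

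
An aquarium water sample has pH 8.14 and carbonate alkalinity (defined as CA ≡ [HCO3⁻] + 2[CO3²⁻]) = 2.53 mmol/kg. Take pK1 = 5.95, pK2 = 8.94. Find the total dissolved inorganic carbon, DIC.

CA = [HCO3⁻] + 2[CO3²⁻] = (α₁ + 2α₂)·DIC
At pH 8.14: [H⁺]/K1 = 10^-2.19 = 0.0064565, K2/[H⁺] = 10^-0.80 = 0.15849
α₁ = 1/(1 + 0.0064565 + 0.15849) = 1/1.1649 = 0.8584; α₂ = α₁·K2/[H⁺] = 0.1360
α₁ + 2α₂ = 1.1305
DIC = CA / (α₁ + 2α₂) = 2.53 / 1.1305 = 2.24 mmol/kg

DIC = 2.24 mmol/kg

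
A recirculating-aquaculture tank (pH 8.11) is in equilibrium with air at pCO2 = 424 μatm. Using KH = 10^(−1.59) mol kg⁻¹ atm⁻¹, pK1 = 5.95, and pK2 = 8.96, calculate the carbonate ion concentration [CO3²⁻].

[CO3²⁻] = 0.223 mmol/kg

[CO2*] = KH · pCO2 = 10^(−1.59) × 424×10^-6 = 1.090×10^-5 mol/kg
α₀ = 1/(1 + K1/[H⁺] + K1K2/[H⁺]²) = 1/(1 + 10^+2.16 + 10^+1.31) = 0.006025
DIC = [CO2*]/α₀ = 1.090×10^-5 / 0.006025 = 1.809 mmol/kg
[CO3²⁻] = α₂·DIC; α₂ = 0.1230, so [CO3²⁻] = 0.1230 × 1.809 = 0.223 mmol/kg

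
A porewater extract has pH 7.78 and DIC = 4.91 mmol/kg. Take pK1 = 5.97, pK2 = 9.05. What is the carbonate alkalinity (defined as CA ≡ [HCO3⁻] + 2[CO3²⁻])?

CA = 5.09 mmol/kg

CA = [HCO3⁻] + 2[CO3²⁻] = (α₁ + 2α₂)·DIC
At pH 7.78: [H⁺]/K1 = 10^-1.81 = 0.015488, K2/[H⁺] = 10^-1.27 = 0.053703
α₁ = 1/(1 + 0.015488 + 0.053703) = 1/1.0692 = 0.9353; α₂ = α₁·K2/[H⁺] = 0.05023
α₁ + 2α₂ = 1.0357
CA = 1.0357 × 4.91 = 5.09 mmol/kg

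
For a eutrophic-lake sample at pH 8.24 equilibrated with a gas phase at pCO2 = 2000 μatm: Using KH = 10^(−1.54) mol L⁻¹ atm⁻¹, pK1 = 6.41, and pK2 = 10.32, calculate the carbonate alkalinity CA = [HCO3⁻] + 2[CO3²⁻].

CA = 3.96 mmol/L

[CO2*] = KH · pCO2 = 10^(−1.54) × 2000×10^-6 = 5.768×10^-5 mol/L
α₀ = 1/(1 + K1/[H⁺] + K1K2/[H⁺]²) = 1/(1 + 10^+1.83 + 10^-0.25) = 0.01446
DIC = [CO2*]/α₀ = 5.768×10^-5 / 0.01446 = 3.990 mmol/L
CA = (α₁ + 2α₂)·DIC = (0.9774 + 2×0.008130) × 3.990 = 3.96 mmol/L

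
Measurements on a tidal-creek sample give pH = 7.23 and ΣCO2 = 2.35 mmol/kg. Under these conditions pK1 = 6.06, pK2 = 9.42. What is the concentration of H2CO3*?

α₀ = 1 / (1 + K1/[H⁺] + K1K2/[H⁺]²) = 1 / (1 + 10^+1.17 + 10^-1.02)
   = 1 / (1 + 14.791 + 0.095499) = 1/15.887 = 0.06295
[CO2*] = α₀ × DIC = 0.06295 × 2.35 = 0.148 mmol/kg

[CO2*] = 0.148 mmol/kg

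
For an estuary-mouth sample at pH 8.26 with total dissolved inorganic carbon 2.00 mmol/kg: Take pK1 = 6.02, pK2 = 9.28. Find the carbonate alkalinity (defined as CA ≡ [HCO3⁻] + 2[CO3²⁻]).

CA = [HCO3⁻] + 2[CO3²⁻] = (α₁ + 2α₂)·DIC
At pH 8.26: [H⁺]/K1 = 10^-2.24 = 0.0057544, K2/[H⁺] = 10^-1.02 = 0.095499
α₁ = 1/(1 + 0.0057544 + 0.095499) = 1/1.1013 = 0.9081; α₂ = α₁·K2/[H⁺] = 0.08672
α₁ + 2α₂ = 1.0815
CA = 1.0815 × 2.00 = 2.16 mmol/kg

CA = 2.16 mmol/kg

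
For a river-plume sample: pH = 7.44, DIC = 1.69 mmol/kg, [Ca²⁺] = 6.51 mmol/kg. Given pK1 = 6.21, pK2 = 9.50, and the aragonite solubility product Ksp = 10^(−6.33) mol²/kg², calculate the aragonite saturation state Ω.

Ω = 0.192

α₂ = 1 / (1 + [H⁺]/K2 + [H⁺]²/(K1K2)) = 1 / (1 + 10^+2.06 + 10^+0.83)
   = 1 / (1 + 114.82 + 6.7608) = 1/122.58 = 0.008158
[CO3²⁻] = α₂ × DIC = 0.008158 × 1.69 = 0.01379 mmol/kg = 13.79 μmol/kg
Ksp = 10^(−6.33) = 4.677×10^-7
Ω = [Ca²⁺][CO3²⁻]/Ksp = (6.51×10^-3)(1.379×10^-5) / 4.677×10^-7 = 0.192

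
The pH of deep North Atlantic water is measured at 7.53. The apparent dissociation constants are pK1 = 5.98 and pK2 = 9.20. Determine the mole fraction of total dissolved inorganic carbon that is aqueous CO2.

α₀ = 1 / (1 + K1/[H⁺] + K1K2/[H⁺]²) = 1 / (1 + 10^+1.55 + 10^-0.12)
   = 1 / (1 + 35.481 + 0.75858) = 1/37.240 = 0.02685

α₀ = 0.0269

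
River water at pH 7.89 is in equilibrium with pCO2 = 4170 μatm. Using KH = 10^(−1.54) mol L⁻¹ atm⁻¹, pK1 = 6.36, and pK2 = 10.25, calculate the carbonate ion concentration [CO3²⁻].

[CO2*] = KH · pCO2 = 10^(−1.54) × 4170×10^-6 = 1.203×10^-4 mol/L
α₀ = 1/(1 + K1/[H⁺] + K1K2/[H⁺]²) = 1/(1 + 10^+1.53 + 10^-0.83) = 0.02855
DIC = [CO2*]/α₀ = 1.203×10^-4 / 0.02855 = 4.213 mmol/L
[CO3²⁻] = α₂·DIC; α₂ = 0.004222, so [CO3²⁻] = 0.004222 × 4.213 = 0.0178 mmol/L = 17.8 μmol/L

[CO3²⁻] = 17.8 μmol/L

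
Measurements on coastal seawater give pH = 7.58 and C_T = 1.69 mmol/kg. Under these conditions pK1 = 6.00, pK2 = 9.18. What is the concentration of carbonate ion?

α₂ = 1 / (1 + [H⁺]/K2 + [H⁺]²/(K1K2)) = 1 / (1 + 10^+1.60 + 10^+0.02)
   = 1 / (1 + 39.811 + 1.0471) = 1/41.858 = 0.02389
[CO3²⁻] = α₂ × DIC = 0.02389 × 1.69 = 0.0404 mmol/kg

[CO3²⁻] = 0.0404 mmol/kg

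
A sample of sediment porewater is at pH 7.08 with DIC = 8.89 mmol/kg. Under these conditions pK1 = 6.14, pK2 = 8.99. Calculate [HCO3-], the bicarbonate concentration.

α₁ = 1 / (1 + [H⁺]/K1 + K2/[H⁺]) = 1 / (1 + 10^-0.94 + 10^-1.91)
   = 1 / (1 + 0.11482 + 0.012303) = 1/1.1271 = 0.8872
[HCO3⁻] = α₁ × DIC = 0.8872 × 8.89 = 7.89 mmol/kg

[HCO3⁻] = 7.89 mmol/kg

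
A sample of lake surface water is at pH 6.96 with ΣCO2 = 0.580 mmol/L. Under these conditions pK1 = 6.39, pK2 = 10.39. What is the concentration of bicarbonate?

[HCO3⁻] = 0.457 mmol/L

α₁ = 1 / (1 + [H⁺]/K1 + K2/[H⁺]) = 1 / (1 + 10^-0.57 + 10^-3.43)
   = 1 / (1 + 0.26915 + 0.00037154) = 1/1.2695 = 0.7877
[HCO3⁻] = α₁ × DIC = 0.7877 × 0.580 = 0.457 mmol/L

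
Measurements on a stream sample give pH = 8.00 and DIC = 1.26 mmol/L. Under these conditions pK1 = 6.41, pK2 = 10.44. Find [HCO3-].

[HCO3⁻] = 1.22 mmol/L

α₁ = 1 / (1 + [H⁺]/K1 + K2/[H⁺]) = 1 / (1 + 10^-1.59 + 10^-2.44)
   = 1 / (1 + 0.025704 + 0.0036308) = 1/1.0293 = 0.9715
[HCO3⁻] = α₁ × DIC = 0.9715 × 1.26 = 1.22 mmol/L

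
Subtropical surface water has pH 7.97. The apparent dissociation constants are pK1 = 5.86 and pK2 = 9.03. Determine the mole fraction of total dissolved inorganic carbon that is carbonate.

α₂ = 0.0796

α₂ = 1 / (1 + [H⁺]/K2 + [H⁺]²/(K1K2)) = 1 / (1 + 10^+1.06 + 10^-1.05)
   = 1 / (1 + 11.482 + 0.089125) = 1/12.571 = 0.07955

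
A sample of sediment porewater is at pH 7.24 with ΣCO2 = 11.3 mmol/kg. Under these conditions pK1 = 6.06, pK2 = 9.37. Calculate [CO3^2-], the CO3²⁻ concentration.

[CO3²⁻] = 0.0780 mmol/kg

α₂ = 1 / (1 + [H⁺]/K2 + [H⁺]²/(K1K2)) = 1 / (1 + 10^+2.13 + 10^+0.95)
   = 1 / (1 + 134.90 + 8.9125) = 1/144.81 = 0.006906
[CO3²⁻] = α₂ × DIC = 0.006906 × 11.3 = 0.0780 mmol/kg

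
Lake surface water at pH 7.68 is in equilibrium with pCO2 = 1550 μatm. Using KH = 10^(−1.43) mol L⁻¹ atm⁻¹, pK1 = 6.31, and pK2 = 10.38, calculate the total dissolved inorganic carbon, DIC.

[CO2*] = KH · pCO2 = 10^(−1.43) × 1550×10^-6 = 5.759×10^-5 mol/L
α₀ = 1/(1 + K1/[H⁺] + K1K2/[H⁺]²) = 1/(1 + 10^+1.37 + 10^-1.33) = 0.04083
DIC = [CO2*]/α₀ = 5.759×10^-5 / 0.04083 = 1.41 mmol/L

DIC = 1.41 mmol/L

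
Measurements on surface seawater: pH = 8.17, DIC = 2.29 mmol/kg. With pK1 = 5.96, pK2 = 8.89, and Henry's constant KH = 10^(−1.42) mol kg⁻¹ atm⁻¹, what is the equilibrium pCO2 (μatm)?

pCO2 = 310 μatm

α₀ = 1 / (1 + K1/[H⁺] + K1K2/[H⁺]²) = 1 / (1 + 10^+2.21 + 10^+1.49)
   = 1 / (1 + 162.18 + 30.903) = 1/194.08 = 0.005152
[CO2*] = α₀ × DIC = 0.005152 × 2.29 = 0.01180 mmol/kg = 11.80 μmol/kg
pCO2 = [CO2*]/KH = 1.180×10^-5 / 3.802×10^-2 = 310 μatm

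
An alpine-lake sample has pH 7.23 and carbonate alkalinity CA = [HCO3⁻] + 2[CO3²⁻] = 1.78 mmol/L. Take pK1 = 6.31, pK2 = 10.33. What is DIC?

CA = [HCO3⁻] + 2[CO3²⁻] = (α₁ + 2α₂)·DIC
At pH 7.23: [H⁺]/K1 = 10^-0.92 = 0.12023, K2/[H⁺] = 10^-3.10 = 0.00079433
α₁ = 1/(1 + 0.12023 + 0.00079433) = 1/1.1210 = 0.8920; α₂ = α₁·K2/[H⁺] = 0.0007086
α₁ + 2α₂ = 0.8935
DIC = CA / (α₁ + 2α₂) = 1.78 / 0.8935 = 1.99 mmol/L

DIC = 1.99 mmol/L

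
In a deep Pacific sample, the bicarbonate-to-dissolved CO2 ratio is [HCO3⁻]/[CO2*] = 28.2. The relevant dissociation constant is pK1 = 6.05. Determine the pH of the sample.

pH = 7.50

From K1 = [H⁺][HCO3⁻]/[CO2*]:  pH = pK1 + log₁₀([HCO3⁻]/[CO2*])
log₁₀(28.2) = +1.450
pH = 6.05 + (+1.450) = 7.50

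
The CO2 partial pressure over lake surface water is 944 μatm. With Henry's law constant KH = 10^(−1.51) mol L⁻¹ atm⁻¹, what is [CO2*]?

[CO2*] = 29.2 μmol/L

KH = 10^(−1.51) = 3.090×10^-2 mol L⁻¹ atm⁻¹
[CO2*] = KH · pCO2 = 3.090×10^-2 × 944×10^-6 atm = 2.92×10^-5 mol/L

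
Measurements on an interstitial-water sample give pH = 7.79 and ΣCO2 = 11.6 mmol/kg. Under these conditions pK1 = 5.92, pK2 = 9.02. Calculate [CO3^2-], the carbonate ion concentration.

[CO3²⁻] = 0.637 mmol/kg

α₂ = 1 / (1 + [H⁺]/K2 + [H⁺]²/(K1K2)) = 1 / (1 + 10^+1.23 + 10^-0.64)
   = 1 / (1 + 16.982 + 0.22909) = 1/18.212 = 0.05491
[CO3²⁻] = α₂ × DIC = 0.05491 × 11.6 = 0.637 mmol/kg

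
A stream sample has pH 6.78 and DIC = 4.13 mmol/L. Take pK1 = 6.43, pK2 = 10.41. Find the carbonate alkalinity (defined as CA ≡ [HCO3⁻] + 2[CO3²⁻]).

CA = [HCO3⁻] + 2[CO3²⁻] = (α₁ + 2α₂)·DIC
At pH 6.78: [H⁺]/K1 = 10^-0.35 = 0.44668, K2/[H⁺] = 10^-3.63 = 0.00023442
α₁ = 1/(1 + 0.44668 + 0.00023442) = 1/1.4469 = 0.6911; α₂ = α₁·K2/[H⁺] = 0.0001620
α₁ + 2α₂ = 0.6914
CA = 0.6914 × 4.13 = 2.86 mmol/L

CA = 2.86 mmol/L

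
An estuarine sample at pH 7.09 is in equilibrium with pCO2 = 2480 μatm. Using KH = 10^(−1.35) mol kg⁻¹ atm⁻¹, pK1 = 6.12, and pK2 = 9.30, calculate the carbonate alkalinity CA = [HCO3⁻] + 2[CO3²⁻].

CA = 1.05 mmol/kg

[CO2*] = KH · pCO2 = 10^(−1.35) × 2480×10^-6 = 1.108×10^-4 mol/kg
α₀ = 1/(1 + K1/[H⁺] + K1K2/[H⁺]²) = 1/(1 + 10^+0.97 + 10^-1.24) = 0.09625
DIC = [CO2*]/α₀ = 1.108×10^-4 / 0.09625 = 1.151 mmol/kg
CA = (α₁ + 2α₂)·DIC = (0.8982 + 2×0.005538) × 1.151 = 1.05 mmol/kg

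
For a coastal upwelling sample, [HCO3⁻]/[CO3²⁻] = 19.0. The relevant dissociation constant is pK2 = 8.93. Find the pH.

From K2 = [H⁺][CO3²⁻]/[HCO3⁻]:  pH = pK2 − log₁₀([HCO3⁻]/[CO3²⁻])
log₁₀(19.0) = +1.279
pH = 8.93 − (+1.279) = 7.65

pH = 7.65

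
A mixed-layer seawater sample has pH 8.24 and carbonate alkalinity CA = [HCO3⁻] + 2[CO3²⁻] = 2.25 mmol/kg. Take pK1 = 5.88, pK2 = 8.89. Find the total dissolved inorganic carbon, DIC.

CA = [HCO3⁻] + 2[CO3²⁻] = (α₁ + 2α₂)·DIC
At pH 8.24: [H⁺]/K1 = 10^-2.36 = 0.0043652, K2/[H⁺] = 10^-0.65 = 0.22387
α₁ = 1/(1 + 0.0043652 + 0.22387) = 1/1.2282 = 0.8142; α₂ = α₁·K2/[H⁺] = 0.1823
α₁ + 2α₂ = 1.1787
DIC = CA / (α₁ + 2α₂) = 2.25 / 1.1787 = 1.91 mmol/kg

DIC = 1.91 mmol/kg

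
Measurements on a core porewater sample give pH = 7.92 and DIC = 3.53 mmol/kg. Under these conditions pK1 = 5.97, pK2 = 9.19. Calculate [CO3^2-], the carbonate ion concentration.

α₂ = 1 / (1 + [H⁺]/K2 + [H⁺]²/(K1K2)) = 1 / (1 + 10^+1.27 + 10^-0.68)
   = 1 / (1 + 18.621 + 0.20893) = 1/19.830 = 0.05043
[CO3²⁻] = α₂ × DIC = 0.05043 × 3.53 = 0.178 mmol/kg

[CO3²⁻] = 0.178 mmol/kg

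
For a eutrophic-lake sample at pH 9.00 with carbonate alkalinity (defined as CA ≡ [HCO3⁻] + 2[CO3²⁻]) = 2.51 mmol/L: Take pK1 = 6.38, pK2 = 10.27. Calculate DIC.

DIC = 2.39 mmol/L

CA = [HCO3⁻] + 2[CO3²⁻] = (α₁ + 2α₂)·DIC
At pH 9.00: [H⁺]/K1 = 10^-2.62 = 0.0023988, K2/[H⁺] = 10^-1.27 = 0.053703
α₁ = 1/(1 + 0.0023988 + 0.053703) = 1/1.0561 = 0.9469; α₂ = α₁·K2/[H⁺] = 0.05085
α₁ + 2α₂ = 1.0486
DIC = CA / (α₁ + 2α₂) = 2.51 / 1.0486 = 2.39 mmol/L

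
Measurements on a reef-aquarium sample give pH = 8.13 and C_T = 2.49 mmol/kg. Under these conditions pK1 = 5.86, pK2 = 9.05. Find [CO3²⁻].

α₂ = 1 / (1 + [H⁺]/K2 + [H⁺]²/(K1K2)) = 1 / (1 + 10^+0.92 + 10^-1.35)
   = 1 / (1 + 8.3176 + 0.044668) = 1/9.3623 = 0.1068
[CO3²⁻] = α₂ × DIC = 0.1068 × 2.49 = 0.266 mmol/kg

[CO3²⁻] = 0.266 mmol/kg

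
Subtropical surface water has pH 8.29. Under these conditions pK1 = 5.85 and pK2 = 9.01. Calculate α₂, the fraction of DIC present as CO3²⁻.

α₂ = 1 / (1 + [H⁺]/K2 + [H⁺]²/(K1K2)) = 1 / (1 + 10^+0.72 + 10^-1.72)
   = 1 / (1 + 5.2481 + 0.019055) = 1/6.2671 = 0.1596

α₂ = 0.160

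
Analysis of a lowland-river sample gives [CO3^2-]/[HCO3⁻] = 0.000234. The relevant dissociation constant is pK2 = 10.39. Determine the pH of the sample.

From K2 = [H⁺][CO3^2-]/[HCO3⁻]:  pH = pK2 + log₁₀([CO3^2-]/[HCO3⁻])
log₁₀(0.000234) = -3.631
pH = 10.39 + (-3.631) = 6.76

pH = 6.76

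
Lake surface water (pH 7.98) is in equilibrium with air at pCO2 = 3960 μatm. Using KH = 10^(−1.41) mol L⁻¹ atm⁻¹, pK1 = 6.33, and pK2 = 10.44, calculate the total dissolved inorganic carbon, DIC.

DIC = 7.06 mmol/L

[CO2*] = KH · pCO2 = 10^(−1.41) × 3960×10^-6 = 1.541×10^-4 mol/L
α₀ = 1/(1 + K1/[H⁺] + K1K2/[H⁺]²) = 1/(1 + 10^+1.65 + 10^-0.81) = 0.02182
DIC = [CO2*]/α₀ = 1.541×10^-4 / 0.02182 = 7.06 mmol/L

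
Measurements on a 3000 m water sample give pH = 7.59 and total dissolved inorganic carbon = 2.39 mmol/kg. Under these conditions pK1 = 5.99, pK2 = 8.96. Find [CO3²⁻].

[CO3²⁻] = 0.0955 mmol/kg

α₂ = 1 / (1 + [H⁺]/K2 + [H⁺]²/(K1K2)) = 1 / (1 + 10^+1.37 + 10^-0.23)
   = 1 / (1 + 23.442 + 0.58884) = 1/25.031 = 0.03995
[CO3²⁻] = α₂ × DIC = 0.03995 × 2.39 = 0.0955 mmol/kg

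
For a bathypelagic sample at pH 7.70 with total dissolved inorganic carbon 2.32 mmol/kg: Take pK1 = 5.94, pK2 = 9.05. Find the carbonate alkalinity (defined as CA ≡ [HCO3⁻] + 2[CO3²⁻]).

CA = 2.38 mmol/kg

CA = [HCO3⁻] + 2[CO3²⁻] = (α₁ + 2α₂)·DIC
At pH 7.70: [H⁺]/K1 = 10^-1.76 = 0.017378, K2/[H⁺] = 10^-1.35 = 0.044668
α₁ = 1/(1 + 0.017378 + 0.044668) = 1/1.0620 = 0.9416; α₂ = α₁·K2/[H⁺] = 0.04206
α₁ + 2α₂ = 1.0257
CA = 1.0257 × 2.32 = 2.38 mmol/kg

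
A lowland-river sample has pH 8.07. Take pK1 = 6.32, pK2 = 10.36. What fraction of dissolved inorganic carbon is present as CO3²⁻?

α₂ = 0.00501

α₂ = 1 / (1 + [H⁺]/K2 + [H⁺]²/(K1K2)) = 1 / (1 + 10^+2.29 + 10^+0.54)
   = 1 / (1 + 194.98 + 3.4674) = 1/199.45 = 0.005014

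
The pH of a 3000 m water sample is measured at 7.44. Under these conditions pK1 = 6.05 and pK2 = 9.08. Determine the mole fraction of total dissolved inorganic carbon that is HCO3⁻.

α₁ = 1 / (1 + [H⁺]/K1 + K2/[H⁺]) = 1 / (1 + 10^-1.39 + 10^-1.64)
   = 1 / (1 + 0.040738 + 0.022909) = 1/1.0636 = 0.9402

α₁ = 0.940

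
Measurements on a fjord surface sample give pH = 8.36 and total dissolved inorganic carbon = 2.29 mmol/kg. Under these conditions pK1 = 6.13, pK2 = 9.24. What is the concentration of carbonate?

[CO3²⁻] = 0.265 mmol/kg

α₂ = 1 / (1 + [H⁺]/K2 + [H⁺]²/(K1K2)) = 1 / (1 + 10^+0.88 + 10^-1.35)
   = 1 / (1 + 7.5858 + 0.044668) = 1/8.6304 = 0.1159
[CO3²⁻] = α₂ × DIC = 0.1159 × 2.29 = 0.265 mmol/kg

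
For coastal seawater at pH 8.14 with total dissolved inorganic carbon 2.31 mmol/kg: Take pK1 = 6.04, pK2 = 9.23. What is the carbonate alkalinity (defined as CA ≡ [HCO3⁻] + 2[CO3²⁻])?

CA = 2.47 mmol/kg

CA = [HCO3⁻] + 2[CO3²⁻] = (α₁ + 2α₂)·DIC
At pH 8.14: [H⁺]/K1 = 10^-2.10 = 0.0079433, K2/[H⁺] = 10^-1.09 = 0.081283
α₁ = 1/(1 + 0.0079433 + 0.081283) = 1/1.0892 = 0.9181; α₂ = α₁·K2/[H⁺] = 0.07462
α₁ + 2α₂ = 1.0673
CA = 1.0673 × 2.31 = 2.47 mmol/kg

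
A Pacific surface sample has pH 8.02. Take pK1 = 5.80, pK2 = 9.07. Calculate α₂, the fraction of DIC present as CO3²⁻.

α₂ = 1 / (1 + [H⁺]/K2 + [H⁺]²/(K1K2)) = 1 / (1 + 10^+1.05 + 10^-1.17)
   = 1 / (1 + 11.220 + 0.067608) = 1/12.288 = 0.08138

α₂ = 0.0814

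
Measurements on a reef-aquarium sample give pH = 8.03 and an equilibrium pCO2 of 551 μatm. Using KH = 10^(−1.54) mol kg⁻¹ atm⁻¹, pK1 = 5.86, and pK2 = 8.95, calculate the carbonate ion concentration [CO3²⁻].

[CO3²⁻] = 0.283 mmol/kg

[CO2*] = KH · pCO2 = 10^(−1.54) × 551×10^-6 = 1.589×10^-5 mol/kg
α₀ = 1/(1 + K1/[H⁺] + K1K2/[H⁺]²) = 1/(1 + 10^+2.17 + 10^+1.25) = 0.005999
DIC = [CO2*]/α₀ = 1.589×10^-5 / 0.005999 = 2.649 mmol/kg
[CO3²⁻] = α₂·DIC; α₂ = 0.1067, so [CO3²⁻] = 0.1067 × 2.649 = 0.283 mmol/kg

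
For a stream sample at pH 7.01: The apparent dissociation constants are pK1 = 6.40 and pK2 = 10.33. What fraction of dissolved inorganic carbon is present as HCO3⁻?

α₁ = 0.803

α₁ = 1 / (1 + [H⁺]/K1 + K2/[H⁺]) = 1 / (1 + 10^-0.61 + 10^-3.32)
   = 1 / (1 + 0.24547 + 0.00047863) = 1/1.2459 = 0.8026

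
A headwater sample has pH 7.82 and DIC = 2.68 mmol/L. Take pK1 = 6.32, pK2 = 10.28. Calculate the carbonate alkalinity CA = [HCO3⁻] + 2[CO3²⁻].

CA = [HCO3⁻] + 2[CO3²⁻] = (α₁ + 2α₂)·DIC
At pH 7.82: [H⁺]/K1 = 10^-1.50 = 0.031623, K2/[H⁺] = 10^-2.46 = 0.0034674
α₁ = 1/(1 + 0.031623 + 0.0034674) = 1/1.0351 = 0.9661; α₂ = α₁·K2/[H⁺] = 0.003350
α₁ + 2α₂ = 0.9728
CA = 0.9728 × 2.68 = 2.61 mmol/L

CA = 2.61 mmol/L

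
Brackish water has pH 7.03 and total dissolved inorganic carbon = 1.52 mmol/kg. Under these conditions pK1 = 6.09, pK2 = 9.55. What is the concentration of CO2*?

α₀ = 1 / (1 + K1/[H⁺] + K1K2/[H⁺]²) = 1 / (1 + 10^+0.94 + 10^-1.58)
   = 1 / (1 + 8.7096 + 0.026303) = 1/9.7359 = 0.1027
[CO2*] = α₀ × DIC = 0.1027 × 1.52 = 0.156 mmol/kg

[CO2*] = 0.156 mmol/kg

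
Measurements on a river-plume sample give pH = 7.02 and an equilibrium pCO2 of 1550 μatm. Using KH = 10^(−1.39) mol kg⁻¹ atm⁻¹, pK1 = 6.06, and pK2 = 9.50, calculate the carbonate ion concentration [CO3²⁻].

[CO3²⁻] = 1.91 μmol/kg

[CO2*] = KH · pCO2 = 10^(−1.39) × 1550×10^-6 = 6.314×10^-5 mol/kg
α₀ = 1/(1 + K1/[H⁺] + K1K2/[H⁺]²) = 1/(1 + 10^+0.96 + 10^-1.52) = 0.09852
DIC = [CO2*]/α₀ = 6.314×10^-5 / 0.09852 = 0.6409 mmol/kg
[CO3²⁻] = α₂·DIC; α₂ = 0.002975, so [CO3²⁻] = 0.002975 × 0.6409 = 0.00191 mmol/kg = 1.91 μmol/kg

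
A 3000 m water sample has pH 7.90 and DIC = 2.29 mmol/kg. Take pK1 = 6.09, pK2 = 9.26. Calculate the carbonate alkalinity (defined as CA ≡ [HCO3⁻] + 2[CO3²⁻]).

CA = 2.35 mmol/kg

CA = [HCO3⁻] + 2[CO3²⁻] = (α₁ + 2α₂)·DIC
At pH 7.90: [H⁺]/K1 = 10^-1.81 = 0.015488, K2/[H⁺] = 10^-1.36 = 0.043652
α₁ = 1/(1 + 0.015488 + 0.043652) = 1/1.0591 = 0.9442; α₂ = α₁·K2/[H⁺] = 0.04121
α₁ + 2α₂ = 1.0266
CA = 1.0266 × 2.29 = 2.35 mmol/kg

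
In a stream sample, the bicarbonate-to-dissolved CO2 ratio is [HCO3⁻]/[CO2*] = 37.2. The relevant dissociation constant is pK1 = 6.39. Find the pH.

pH = 7.96

From K1 = [H⁺][HCO3⁻]/[CO2*]:  pH = pK1 + log₁₀([HCO3⁻]/[CO2*])
log₁₀(37.2) = +1.571
pH = 6.39 + (+1.571) = 7.96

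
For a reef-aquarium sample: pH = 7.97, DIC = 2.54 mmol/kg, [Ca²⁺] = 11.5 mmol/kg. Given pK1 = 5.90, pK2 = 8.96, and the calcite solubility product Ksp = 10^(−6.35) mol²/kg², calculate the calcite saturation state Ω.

Ω = 6.02

α₂ = 1 / (1 + [H⁺]/K2 + [H⁺]²/(K1K2)) = 1 / (1 + 10^+0.99 + 10^-1.08)
   = 1 / (1 + 9.7724 + 0.083176) = 1/10.856 = 0.09212
[CO3²⁻] = α₂ × DIC = 0.09212 × 2.54 = 0.2340 mmol/kg
Ksp = 10^(−6.35) = 4.467×10^-7
Ω = [Ca²⁺][CO3²⁻]/Ksp = (11.5×10^-3)(2.340×10^-4) / 4.467×10^-7 = 6.02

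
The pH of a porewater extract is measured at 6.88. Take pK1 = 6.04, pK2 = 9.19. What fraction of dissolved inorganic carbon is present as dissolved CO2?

α₀ = 1 / (1 + K1/[H⁺] + K1K2/[H⁺]²) = 1 / (1 + 10^+0.84 + 10^-1.47)
   = 1 / (1 + 6.9183 + 0.033884) = 1/7.9522 = 0.1258

α₀ = 0.126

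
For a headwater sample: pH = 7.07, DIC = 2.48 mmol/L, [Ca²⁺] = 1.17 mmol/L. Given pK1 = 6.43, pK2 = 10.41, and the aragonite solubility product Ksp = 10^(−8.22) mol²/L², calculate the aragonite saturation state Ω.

Ω = 0.179

α₂ = 1 / (1 + [H⁺]/K2 + [H⁺]²/(K1K2)) = 1 / (1 + 10^+3.34 + 10^+2.70)
   = 1 / (1 + 2187.8 + 501.19) = 1/2689.9 = 0.0003718
[CO3²⁻] = α₂ × DIC = 0.0003718 × 2.48 = 0.0009220 mmol/L = 0.9220 μmol/L
Ksp = 10^(−8.22) = 6.026×10^-9
Ω = [Ca²⁺][CO3²⁻]/Ksp = (1.17×10^-3)(9.220×10^-7) / 6.026×10^-9 = 0.179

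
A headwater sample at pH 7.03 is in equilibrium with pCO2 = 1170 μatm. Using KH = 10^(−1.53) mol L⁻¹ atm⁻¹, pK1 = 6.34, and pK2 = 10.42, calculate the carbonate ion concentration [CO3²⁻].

[CO3²⁻] = 0.0689 μmol/L

[CO2*] = KH · pCO2 = 10^(−1.53) × 1170×10^-6 = 3.453×10^-5 mol/L
α₀ = 1/(1 + K1/[H⁺] + K1K2/[H⁺]²) = 1/(1 + 10^+0.69 + 10^-2.70) = 0.1695
DIC = [CO2*]/α₀ = 3.453×10^-5 / 0.1695 = 0.2037 mmol/L
[CO3²⁻] = α₂·DIC; α₂ = 0.0003382, so [CO3²⁻] = 0.0003382 × 0.2037 = 6.89×10^-5 mmol/L = 0.0689 μmol/L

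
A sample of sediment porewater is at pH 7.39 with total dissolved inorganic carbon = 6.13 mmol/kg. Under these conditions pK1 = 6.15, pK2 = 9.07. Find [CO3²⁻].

[CO3²⁻] = 0.119 mmol/kg

α₂ = 1 / (1 + [H⁺]/K2 + [H⁺]²/(K1K2)) = 1 / (1 + 10^+1.68 + 10^+0.44)
   = 1 / (1 + 47.863 + 2.7542) = 1/51.617 = 0.01937
[CO3²⁻] = α₂ × DIC = 0.01937 × 6.13 = 0.119 mmol/kg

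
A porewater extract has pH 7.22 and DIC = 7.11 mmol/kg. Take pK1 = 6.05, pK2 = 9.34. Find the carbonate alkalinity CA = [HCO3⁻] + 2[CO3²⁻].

CA = [HCO3⁻] + 2[CO3²⁻] = (α₁ + 2α₂)·DIC
At pH 7.22: [H⁺]/K1 = 10^-1.17 = 0.067608, K2/[H⁺] = 10^-2.12 = 0.0075858
α₁ = 1/(1 + 0.067608 + 0.0075858) = 1/1.0752 = 0.9301; α₂ = α₁·K2/[H⁺] = 0.007055
α₁ + 2α₂ = 0.9442
CA = 0.9442 × 7.11 = 6.71 mmol/kg

CA = 6.71 mmol/kg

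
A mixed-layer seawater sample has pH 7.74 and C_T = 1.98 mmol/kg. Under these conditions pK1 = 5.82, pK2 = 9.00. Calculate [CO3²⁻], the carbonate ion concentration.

[CO3²⁻] = 0.102 mmol/kg

α₂ = 1 / (1 + [H⁺]/K2 + [H⁺]²/(K1K2)) = 1 / (1 + 10^+1.26 + 10^-0.66)
   = 1 / (1 + 18.197 + 0.21878) = 1/19.416 = 0.05150
[CO3²⁻] = α₂ × DIC = 0.05150 × 1.98 = 0.102 mmol/kg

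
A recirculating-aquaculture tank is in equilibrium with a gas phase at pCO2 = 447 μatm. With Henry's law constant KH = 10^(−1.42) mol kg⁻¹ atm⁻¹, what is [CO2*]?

[CO2*] = 17.0 μmol/kg

KH = 10^(−1.42) = 3.802×10^-2 mol kg⁻¹ atm⁻¹
[CO2*] = KH · pCO2 = 3.802×10^-2 × 447×10^-6 atm = 1.70×10^-5 mol/kg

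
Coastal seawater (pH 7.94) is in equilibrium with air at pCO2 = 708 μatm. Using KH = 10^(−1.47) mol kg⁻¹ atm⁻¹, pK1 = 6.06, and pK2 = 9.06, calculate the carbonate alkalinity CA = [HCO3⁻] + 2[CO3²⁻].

CA = 2.10 mmol/kg

[CO2*] = KH · pCO2 = 10^(−1.47) × 708×10^-6 = 2.399×10^-5 mol/kg
α₀ = 1/(1 + K1/[H⁺] + K1K2/[H⁺]²) = 1/(1 + 10^+1.88 + 10^+0.76) = 0.01210
DIC = [CO2*]/α₀ = 2.399×10^-5 / 0.01210 = 1.982 mmol/kg
CA = (α₁ + 2α₂)·DIC = (0.9182 + 2×0.06966) × 1.982 = 2.10 mmol/kg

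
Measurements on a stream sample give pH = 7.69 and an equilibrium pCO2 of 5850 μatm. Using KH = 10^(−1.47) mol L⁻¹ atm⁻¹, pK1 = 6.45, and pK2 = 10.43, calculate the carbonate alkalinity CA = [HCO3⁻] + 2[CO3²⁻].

[CO2*] = KH · pCO2 = 10^(−1.47) × 5850×10^-6 = 1.982×10^-4 mol/L
α₀ = 1/(1 + K1/[H⁺] + K1K2/[H⁺]²) = 1/(1 + 10^+1.24 + 10^-1.50) = 0.05432
DIC = [CO2*]/α₀ = 1.982×10^-4 / 0.05432 = 3.649 mmol/L
CA = (α₁ + 2α₂)·DIC = (0.9440 + 2×0.001718) × 3.649 = 3.46 mmol/L

CA = 3.46 mmol/L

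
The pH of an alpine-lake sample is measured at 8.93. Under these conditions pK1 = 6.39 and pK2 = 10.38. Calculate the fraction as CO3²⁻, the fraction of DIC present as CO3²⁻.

α₂ = 0.0342

α₂ = 1 / (1 + [H⁺]/K2 + [H⁺]²/(K1K2)) = 1 / (1 + 10^+1.45 + 10^-1.09)
   = 1 / (1 + 28.184 + 0.081283) = 1/29.265 = 0.03417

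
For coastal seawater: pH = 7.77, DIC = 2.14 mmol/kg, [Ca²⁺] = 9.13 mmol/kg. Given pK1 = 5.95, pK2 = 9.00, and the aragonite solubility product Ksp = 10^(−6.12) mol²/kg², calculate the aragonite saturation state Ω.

Ω = 1.41

α₂ = 1 / (1 + [H⁺]/K2 + [H⁺]²/(K1K2)) = 1 / (1 + 10^+1.23 + 10^-0.59)
   = 1 / (1 + 16.982 + 0.25704) = 1/18.239 = 0.05483
[CO3²⁻] = α₂ × DIC = 0.05483 × 2.14 = 0.1173 mmol/kg
Ksp = 10^(−6.12) = 7.586×10^-7
Ω = [Ca²⁺][CO3²⁻]/Ksp = (9.13×10^-3)(1.173×10^-4) / 7.586×10^-7 = 1.41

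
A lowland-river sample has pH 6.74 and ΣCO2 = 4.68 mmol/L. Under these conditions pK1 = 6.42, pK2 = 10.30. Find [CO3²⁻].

[CO3²⁻] = 0.872 μmol/L

α₂ = 1 / (1 + [H⁺]/K2 + [H⁺]²/(K1K2)) = 1 / (1 + 10^+3.56 + 10^+3.24)
   = 1 / (1 + 3630.8 + 1737.8) = 1/5369.6 = 0.0001862
[CO3²⁻] = α₂ × DIC = 0.0001862 × 4.68 = 0.000872 mmol/L = 0.872 μmol/L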